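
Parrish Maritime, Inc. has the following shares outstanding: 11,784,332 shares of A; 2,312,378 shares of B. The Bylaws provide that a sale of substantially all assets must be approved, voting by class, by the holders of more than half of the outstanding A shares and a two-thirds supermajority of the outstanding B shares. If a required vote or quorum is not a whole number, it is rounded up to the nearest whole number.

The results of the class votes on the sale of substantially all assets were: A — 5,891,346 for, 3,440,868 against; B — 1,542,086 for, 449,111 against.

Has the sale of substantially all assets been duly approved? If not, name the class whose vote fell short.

Not approved — the A shares did not give the required vote.

A: a majority of 11784332 is 5892167; 5,892,167 required, 5,891,346 in favor — not approved.
B: 2/3 of 2312378 = 1541585.33, rounded up to 1541586; 1,541,586 required, 1,542,086 in favor — approved.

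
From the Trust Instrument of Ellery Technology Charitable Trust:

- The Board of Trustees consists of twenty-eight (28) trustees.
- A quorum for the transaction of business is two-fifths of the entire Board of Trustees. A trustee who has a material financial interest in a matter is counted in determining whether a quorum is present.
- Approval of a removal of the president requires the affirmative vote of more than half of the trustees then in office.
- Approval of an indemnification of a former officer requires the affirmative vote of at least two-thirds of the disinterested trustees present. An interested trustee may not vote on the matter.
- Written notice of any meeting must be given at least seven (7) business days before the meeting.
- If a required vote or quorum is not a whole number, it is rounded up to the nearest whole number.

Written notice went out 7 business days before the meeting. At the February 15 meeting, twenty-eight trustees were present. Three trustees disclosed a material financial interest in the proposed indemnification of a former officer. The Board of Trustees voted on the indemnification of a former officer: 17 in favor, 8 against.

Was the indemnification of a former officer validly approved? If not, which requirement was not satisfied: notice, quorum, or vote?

Notice: 7 business days given; 7 required (7 ≥ 7). Satisfied.
Quorum: 28 present (interested trustees count toward quorum); quorum is 12. Satisfied.
Vote: the indemnification of a former officer requires two-thirds of the disinterested trustees present (28 − 3 = 25). 2/3 of 25 = 16.67, rounded up to 17, so 17 affirmative votes are needed; 17 voted in favor. Satisfied.

Valid — all requirements satisfied.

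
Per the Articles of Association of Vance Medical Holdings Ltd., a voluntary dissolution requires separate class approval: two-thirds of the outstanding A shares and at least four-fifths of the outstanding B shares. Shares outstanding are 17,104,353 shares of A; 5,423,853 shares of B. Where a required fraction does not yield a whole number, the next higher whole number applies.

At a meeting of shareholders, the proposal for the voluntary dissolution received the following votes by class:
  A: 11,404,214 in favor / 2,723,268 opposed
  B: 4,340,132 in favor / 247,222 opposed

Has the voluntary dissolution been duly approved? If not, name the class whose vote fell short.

A: 2/3 of 17104353 = 11402902; 11,402,902 required, 11,404,214 in favor — approved.
B: 4/5 of 5423853 = 4339082.40, rounded up to 4339083; 4,339,083 required, 4,340,132 in favor — approved.

Approved — every class gave the required vote.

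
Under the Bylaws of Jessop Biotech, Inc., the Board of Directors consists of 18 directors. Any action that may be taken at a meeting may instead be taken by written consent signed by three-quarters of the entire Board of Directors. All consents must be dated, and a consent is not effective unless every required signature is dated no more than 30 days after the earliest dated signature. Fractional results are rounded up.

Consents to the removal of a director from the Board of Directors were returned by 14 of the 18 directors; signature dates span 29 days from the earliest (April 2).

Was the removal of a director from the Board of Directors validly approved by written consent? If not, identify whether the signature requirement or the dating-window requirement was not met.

Effective — both the signature and dating-window requirements are satisfied.

Signatures required: three-quarters of 18 — 3/4 of 18 = 13.50, rounded up to 14, so 14 needed; 14 signed. Sufficient.
Dating window: the latest signature is 29 days after the earliest; the limit is 30 days. Within the window.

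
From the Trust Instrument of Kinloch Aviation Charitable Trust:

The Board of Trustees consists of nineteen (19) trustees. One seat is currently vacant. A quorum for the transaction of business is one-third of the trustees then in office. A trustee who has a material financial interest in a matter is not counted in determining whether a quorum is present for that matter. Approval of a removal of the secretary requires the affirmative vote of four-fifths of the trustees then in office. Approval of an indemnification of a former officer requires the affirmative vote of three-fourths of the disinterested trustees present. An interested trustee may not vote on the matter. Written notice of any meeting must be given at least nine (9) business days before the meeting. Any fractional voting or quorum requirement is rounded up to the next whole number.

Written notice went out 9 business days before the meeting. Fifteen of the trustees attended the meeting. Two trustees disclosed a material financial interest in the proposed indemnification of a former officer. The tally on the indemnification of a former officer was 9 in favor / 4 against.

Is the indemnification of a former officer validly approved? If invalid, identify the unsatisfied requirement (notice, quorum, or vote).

Invalid — vote requirement not satisfied.

Notice: 9 business days given; 9 required (9 ≥ 9). Satisfied.
Quorum: 15 present, but the 2 interested trustees do not count, leaving 13. Quorum is 6. Satisfied.
Vote: the indemnification of a former officer requires three-fourths of the disinterested trustees present (15 − 2 = 13). 3/4 of 13 = 9.75, rounded up to 10, so 10 affirmative votes are needed; 9 voted in favor. Not satisfied.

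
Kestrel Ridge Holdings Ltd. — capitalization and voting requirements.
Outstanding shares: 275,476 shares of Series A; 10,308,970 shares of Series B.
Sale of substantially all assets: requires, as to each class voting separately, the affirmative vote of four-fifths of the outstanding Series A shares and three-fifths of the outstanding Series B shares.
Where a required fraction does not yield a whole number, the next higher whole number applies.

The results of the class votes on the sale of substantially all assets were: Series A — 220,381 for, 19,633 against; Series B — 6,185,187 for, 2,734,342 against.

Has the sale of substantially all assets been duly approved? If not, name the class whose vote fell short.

Series A: 4/5 of 275476 = 220380.80, rounded up to 220381; 220,381 required, 220,381 in favor — approved.
Series B: 3/5 of 10308970 = 6185382; 6,185,382 required, 6,185,187 in favor — not approved.

Not approved — the Series B shares did not give the required vote.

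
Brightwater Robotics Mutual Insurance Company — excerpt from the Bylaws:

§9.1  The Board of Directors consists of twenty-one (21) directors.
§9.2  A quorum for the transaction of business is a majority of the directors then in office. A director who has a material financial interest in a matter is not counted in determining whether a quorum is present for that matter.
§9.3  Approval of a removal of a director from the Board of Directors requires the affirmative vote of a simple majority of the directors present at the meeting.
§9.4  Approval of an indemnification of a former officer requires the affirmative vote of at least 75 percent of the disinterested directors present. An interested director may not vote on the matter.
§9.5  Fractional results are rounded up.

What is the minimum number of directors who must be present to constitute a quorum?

A majority of 21 is 11.

11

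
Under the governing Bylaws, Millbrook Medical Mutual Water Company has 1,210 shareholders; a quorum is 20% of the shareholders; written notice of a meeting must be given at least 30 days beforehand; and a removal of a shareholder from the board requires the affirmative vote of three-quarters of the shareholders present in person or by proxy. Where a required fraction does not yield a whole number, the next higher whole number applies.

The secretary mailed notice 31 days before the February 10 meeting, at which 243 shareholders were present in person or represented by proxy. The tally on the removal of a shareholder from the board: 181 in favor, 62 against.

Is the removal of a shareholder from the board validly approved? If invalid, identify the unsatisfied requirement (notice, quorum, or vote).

Notice: 31 days given; 30 required. Satisfied.
Quorum: 20% of 1,210 = 242; 243 present. Satisfied.
Vote: requires three-fourths of those present (243); 3/4 of 243 = 182.25, rounded up to 183, so 183 needed; 181 in favor. Not satisfied.

Invalid — vote requirement not satisfied.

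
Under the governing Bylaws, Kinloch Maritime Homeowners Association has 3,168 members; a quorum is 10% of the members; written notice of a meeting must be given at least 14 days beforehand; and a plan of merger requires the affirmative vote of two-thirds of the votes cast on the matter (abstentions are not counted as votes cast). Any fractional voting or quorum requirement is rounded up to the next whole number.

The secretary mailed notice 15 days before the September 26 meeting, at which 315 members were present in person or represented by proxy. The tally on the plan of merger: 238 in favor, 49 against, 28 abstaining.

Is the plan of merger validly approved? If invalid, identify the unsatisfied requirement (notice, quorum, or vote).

Invalid — quorum requirement not satisfied.

Notice: 15 days given; 14 required. Satisfied.
Quorum: 10% of 3,168 = 316.80, rounded up to 317; 315 present. Not satisfied.
Vote: requires two-thirds of the votes cast (315 − 28 abstaining = 287); 2/3 of 287 = 191.33, rounded up to 192, so 192 needed; 238 in favor. Satisfied.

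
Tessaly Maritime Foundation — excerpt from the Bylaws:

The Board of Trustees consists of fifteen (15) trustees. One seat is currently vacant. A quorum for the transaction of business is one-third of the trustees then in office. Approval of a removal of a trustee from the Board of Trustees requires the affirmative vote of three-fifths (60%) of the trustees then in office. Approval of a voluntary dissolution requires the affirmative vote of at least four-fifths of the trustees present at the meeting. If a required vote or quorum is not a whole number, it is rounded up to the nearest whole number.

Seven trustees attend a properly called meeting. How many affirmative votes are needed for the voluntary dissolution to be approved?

6

The voluntary dissolution requires four-fifths of the trustees present (7).
4/5 of 7 = 5.60, rounded up to 6.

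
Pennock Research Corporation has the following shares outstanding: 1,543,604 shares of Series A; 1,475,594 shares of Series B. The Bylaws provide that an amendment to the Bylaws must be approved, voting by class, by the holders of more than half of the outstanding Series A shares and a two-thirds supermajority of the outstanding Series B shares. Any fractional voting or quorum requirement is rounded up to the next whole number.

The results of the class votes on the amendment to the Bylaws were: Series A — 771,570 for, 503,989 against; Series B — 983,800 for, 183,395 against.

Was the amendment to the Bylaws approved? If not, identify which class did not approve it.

Not approved — the Series A shares did not give the required vote.

Series A: a majority of 1543604 is 771803; 771,803 required, 771,570 in favor — not approved.
Series B: 2/3 of 1475594 = 983729.33, rounded up to 983730; 983,730 required, 983,800 in favor — approved.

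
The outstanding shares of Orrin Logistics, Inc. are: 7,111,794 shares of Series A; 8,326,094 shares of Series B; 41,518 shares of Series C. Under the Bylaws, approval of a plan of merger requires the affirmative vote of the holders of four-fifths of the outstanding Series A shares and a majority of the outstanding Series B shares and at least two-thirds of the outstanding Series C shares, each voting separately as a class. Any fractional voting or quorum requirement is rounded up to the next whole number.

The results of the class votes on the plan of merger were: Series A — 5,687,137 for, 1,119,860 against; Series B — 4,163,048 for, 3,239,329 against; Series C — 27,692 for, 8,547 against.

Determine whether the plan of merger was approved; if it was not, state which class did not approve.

Not approved — the Series A shares did not give the required vote.

Series A: 4/5 of 7111794 = 5689435.20, rounded up to 5689436; 5,689,436 required, 5,687,137 in favor — not approved.
Series B: a majority of 8326094 is 4163048; 4,163,048 required, 4,163,048 in favor — approved.
Series C: 2/3 of 41518 = 27678.67, rounded up to 27679; 27,679 required, 27,692 in favor — approved.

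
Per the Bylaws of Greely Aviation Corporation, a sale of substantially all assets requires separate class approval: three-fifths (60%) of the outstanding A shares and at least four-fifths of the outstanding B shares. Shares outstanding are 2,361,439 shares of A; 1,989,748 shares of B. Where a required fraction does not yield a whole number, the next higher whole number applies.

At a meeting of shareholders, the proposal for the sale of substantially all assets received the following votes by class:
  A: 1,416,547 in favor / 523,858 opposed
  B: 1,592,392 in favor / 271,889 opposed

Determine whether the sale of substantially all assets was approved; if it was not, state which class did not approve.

A: 3/5 of 2361439 = 1416863.40, rounded up to 1416864; 1,416,864 required, 1,416,547 in favor — not approved.
B: 4/5 of 1989748 = 1591798.40, rounded up to 1591799; 1,591,799 required, 1,592,392 in favor — approved.

Not approved — the A shares did not give the required vote.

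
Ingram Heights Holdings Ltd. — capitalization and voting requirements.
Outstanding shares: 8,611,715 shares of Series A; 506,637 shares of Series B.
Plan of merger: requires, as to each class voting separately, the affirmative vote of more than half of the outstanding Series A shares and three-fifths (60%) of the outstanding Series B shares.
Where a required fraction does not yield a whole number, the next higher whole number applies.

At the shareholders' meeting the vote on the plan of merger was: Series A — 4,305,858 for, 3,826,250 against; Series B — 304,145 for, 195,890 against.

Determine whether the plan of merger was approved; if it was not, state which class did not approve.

Series A: a majority of 8611715 is 4305858; 4,305,858 required, 4,305,858 in favor — approved.
Series B: 3/5 of 506637 = 303982.20, rounded up to 303983; 303,983 required, 304,145 in favor — approved.

Approved — every class gave the required vote.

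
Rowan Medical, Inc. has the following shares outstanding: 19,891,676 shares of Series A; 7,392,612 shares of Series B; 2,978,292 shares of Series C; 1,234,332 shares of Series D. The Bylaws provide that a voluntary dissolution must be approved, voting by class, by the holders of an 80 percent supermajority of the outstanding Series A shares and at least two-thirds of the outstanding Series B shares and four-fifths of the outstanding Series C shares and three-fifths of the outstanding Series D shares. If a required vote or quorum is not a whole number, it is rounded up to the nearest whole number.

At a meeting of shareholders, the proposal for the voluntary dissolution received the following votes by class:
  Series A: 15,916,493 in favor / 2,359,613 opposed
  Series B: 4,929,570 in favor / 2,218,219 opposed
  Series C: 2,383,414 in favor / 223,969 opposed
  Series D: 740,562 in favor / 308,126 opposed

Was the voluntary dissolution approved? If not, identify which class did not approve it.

Not approved — the Series D shares did not give the required vote.

Series A: 4/5 of 19891676 = 15913340.80, rounded up to 15913341; 15,913,341 required, 15,916,493 in favor — approved.
Series B: 2/3 of 7392612 = 4928408; 4,928,408 required, 4,929,570 in favor — approved.
Series C: 4/5 of 2978292 = 2382633.60, rounded up to 2382634; 2,382,634 required, 2,383,414 in favor — approved.
Series D: 3/5 of 1234332 = 740599.20, rounded up to 740600; 740,600 required, 740,562 in favor — not approved.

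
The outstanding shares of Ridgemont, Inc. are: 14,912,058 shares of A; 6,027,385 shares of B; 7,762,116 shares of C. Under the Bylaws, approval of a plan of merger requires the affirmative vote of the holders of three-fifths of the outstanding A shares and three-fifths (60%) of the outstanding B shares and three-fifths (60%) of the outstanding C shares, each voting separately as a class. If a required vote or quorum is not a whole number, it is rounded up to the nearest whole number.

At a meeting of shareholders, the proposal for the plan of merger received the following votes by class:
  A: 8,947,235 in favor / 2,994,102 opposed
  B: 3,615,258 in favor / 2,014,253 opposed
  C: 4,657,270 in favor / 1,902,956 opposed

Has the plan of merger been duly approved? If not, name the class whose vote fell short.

A: 3/5 of 14912058 = 8947234.80, rounded up to 8947235; 8,947,235 required, 8,947,235 in favor — approved.
B: 3/5 of 6027385 = 3616431; 3,616,431 required, 3,615,258 in favor — not approved.
C: 3/5 of 7762116 = 4657269.60, rounded up to 4657270; 4,657,270 required, 4,657,270 in favor — approved.

Not approved — the B shares did not give the required vote.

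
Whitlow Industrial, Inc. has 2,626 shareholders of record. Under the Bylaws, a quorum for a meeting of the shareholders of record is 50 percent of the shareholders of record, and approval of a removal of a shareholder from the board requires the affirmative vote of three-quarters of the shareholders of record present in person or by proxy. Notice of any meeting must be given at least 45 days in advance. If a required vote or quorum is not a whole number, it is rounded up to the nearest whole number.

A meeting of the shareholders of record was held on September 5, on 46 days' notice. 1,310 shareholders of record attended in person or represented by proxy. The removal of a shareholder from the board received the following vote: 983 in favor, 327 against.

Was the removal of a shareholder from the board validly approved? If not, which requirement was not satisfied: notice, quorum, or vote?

Invalid — quorum requirement not satisfied.

Notice: 46 days given; 45 required. Satisfied.
Quorum: 50% of 2,626 = 1,313; 1,310 present. Not satisfied.
Vote: requires three-fourths of those present (1,310); 3/4 of 1310 = 982.50, rounded up to 983, so 983 needed; 983 in favor. Satisfied.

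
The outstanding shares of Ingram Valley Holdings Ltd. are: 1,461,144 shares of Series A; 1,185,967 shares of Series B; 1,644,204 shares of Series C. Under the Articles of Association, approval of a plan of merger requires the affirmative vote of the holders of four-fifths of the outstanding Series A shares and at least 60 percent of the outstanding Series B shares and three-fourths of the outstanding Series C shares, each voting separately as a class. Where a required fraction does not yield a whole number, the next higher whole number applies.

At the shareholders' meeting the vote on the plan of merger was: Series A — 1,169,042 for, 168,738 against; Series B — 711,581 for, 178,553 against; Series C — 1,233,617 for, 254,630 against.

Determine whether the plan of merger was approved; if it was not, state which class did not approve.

Approved — every class gave the required vote.

Series A: 4/5 of 1461144 = 1168915.20, rounded up to 1168916; 1,168,916 required, 1,169,042 in favor — approved.
Series B: 3/5 of 1185967 = 711580.20, rounded up to 711581; 711,581 required, 711,581 in favor — approved.
Series C: 3/4 of 1644204 = 1233153; 1,233,153 required, 1,233,617 in favor — approved.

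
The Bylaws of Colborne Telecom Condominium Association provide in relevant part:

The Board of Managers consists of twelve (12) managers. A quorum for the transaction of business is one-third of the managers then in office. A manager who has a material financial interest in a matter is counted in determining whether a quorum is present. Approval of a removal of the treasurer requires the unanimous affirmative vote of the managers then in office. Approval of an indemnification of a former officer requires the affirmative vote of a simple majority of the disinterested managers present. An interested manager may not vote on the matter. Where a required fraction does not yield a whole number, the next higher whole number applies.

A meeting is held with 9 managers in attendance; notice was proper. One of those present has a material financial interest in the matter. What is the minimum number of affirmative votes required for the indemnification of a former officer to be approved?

The indemnification of a former officer requires a majority of the disinterested managers present (9 − 1 = 8).
A majority of 8 is 5.

5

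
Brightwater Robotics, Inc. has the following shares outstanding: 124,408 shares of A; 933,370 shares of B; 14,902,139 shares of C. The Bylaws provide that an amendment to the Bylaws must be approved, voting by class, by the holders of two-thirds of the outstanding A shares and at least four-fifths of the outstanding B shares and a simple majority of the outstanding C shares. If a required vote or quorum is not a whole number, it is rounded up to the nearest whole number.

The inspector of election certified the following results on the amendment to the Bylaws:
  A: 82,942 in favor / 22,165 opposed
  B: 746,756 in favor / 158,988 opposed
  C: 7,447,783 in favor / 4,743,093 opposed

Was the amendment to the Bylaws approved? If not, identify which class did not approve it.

A: 2/3 of 124408 = 82938.67, rounded up to 82939; 82,939 required, 82,942 in favor — approved.
B: 4/5 of 933370 = 746696; 746,696 required, 746,756 in favor — approved.
C: a majority of 14902139 is 7451070; 7,451,070 required, 7,447,783 in favor — not approved.

Not approved — the C shares did not give the required vote.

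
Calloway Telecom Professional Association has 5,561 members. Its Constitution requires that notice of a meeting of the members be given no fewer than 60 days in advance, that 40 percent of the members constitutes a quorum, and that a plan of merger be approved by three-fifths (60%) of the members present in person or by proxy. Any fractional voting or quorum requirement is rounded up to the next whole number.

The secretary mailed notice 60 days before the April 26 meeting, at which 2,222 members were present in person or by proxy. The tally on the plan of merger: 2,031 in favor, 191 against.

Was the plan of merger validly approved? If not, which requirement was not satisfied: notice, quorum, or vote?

Notice: 60 days given; 60 required. Satisfied.
Quorum: 40% of 5,561 = 2,224.40, rounded up to 2,225; 2,222 present. Not satisfied.
Vote: requires three-fifths of those present (2,222); 3/5 of 2222 = 1333.20, rounded up to 1334, so 1,334 needed; 2,031 in favor. Satisfied.

Invalid — quorum requirement not satisfied.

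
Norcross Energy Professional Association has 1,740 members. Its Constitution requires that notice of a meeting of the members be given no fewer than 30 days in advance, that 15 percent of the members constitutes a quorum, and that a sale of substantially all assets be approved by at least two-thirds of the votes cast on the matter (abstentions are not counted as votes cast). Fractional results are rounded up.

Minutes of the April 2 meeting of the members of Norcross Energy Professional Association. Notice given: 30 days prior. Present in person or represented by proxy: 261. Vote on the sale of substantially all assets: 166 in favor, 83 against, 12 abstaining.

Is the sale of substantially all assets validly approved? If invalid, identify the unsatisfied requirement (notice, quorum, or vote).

Valid — all requirements satisfied.

Notice: 30 days given; 30 required. Satisfied.
Quorum: 15% of 1,740 = 261; 261 present. Satisfied.
Vote: requires two-thirds of the votes cast (261 − 12 abstaining = 249); 2/3 of 249 = 166, so 166 needed; 166 in favor. Satisfied.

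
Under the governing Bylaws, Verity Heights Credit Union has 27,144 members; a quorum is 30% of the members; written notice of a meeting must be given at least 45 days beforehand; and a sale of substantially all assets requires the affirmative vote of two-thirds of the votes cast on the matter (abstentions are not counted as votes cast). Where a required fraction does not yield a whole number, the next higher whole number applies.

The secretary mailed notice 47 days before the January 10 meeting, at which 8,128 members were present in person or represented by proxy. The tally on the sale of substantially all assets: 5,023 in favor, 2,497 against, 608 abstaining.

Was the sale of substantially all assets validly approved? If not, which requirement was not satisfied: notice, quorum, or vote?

Notice: 47 days given; 45 required. Satisfied.
Quorum: 30% of 27,144 = 8,143.20, rounded up to 8,144; 8,128 present. Not satisfied.
Vote: requires two-thirds of the votes cast (8,128 − 608 abstaining = 7,520); 2/3 of 7520 = 5013.33, rounded up to 5014, so 5,014 needed; 5,023 in favor. Satisfied.

Invalid — quorum requirement not satisfied.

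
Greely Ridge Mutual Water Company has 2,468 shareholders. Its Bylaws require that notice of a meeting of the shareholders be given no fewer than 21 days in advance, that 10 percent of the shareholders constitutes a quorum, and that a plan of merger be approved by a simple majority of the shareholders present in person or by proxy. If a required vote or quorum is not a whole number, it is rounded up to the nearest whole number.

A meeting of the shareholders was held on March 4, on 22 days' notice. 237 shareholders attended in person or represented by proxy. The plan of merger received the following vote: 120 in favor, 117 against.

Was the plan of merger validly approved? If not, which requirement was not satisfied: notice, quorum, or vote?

Invalid — quorum requirement not satisfied.

Notice: 22 days given; 21 required. Satisfied.
Quorum: 10% of 2,468 = 246.80, rounded up to 247; 237 present. Not satisfied.
Vote: requires a majority of those present (237); a majority of 237 is 119, so 119 needed; 120 in favor. Satisfied.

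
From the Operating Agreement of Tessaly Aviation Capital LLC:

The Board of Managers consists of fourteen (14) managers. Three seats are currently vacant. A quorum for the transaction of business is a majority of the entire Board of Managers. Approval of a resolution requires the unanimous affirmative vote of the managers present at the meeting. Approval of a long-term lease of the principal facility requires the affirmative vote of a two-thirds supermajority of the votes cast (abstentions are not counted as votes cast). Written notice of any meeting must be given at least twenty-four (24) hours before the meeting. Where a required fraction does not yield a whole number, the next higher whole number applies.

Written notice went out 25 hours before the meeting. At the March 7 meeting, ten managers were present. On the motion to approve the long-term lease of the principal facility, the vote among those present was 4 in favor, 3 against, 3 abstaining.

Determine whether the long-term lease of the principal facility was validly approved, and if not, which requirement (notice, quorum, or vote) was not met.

Notice: 25 hours given; 24 required (25 ≥ 24). Satisfied.
Quorum: 10 present; quorum is 8. Satisfied.
Vote: the long-term lease of the principal facility requires two-thirds of the votes cast (10 present − 3 abstaining = 7). 2/3 of 7 = 4.67, rounded up to 5, so 5 affirmative votes are needed; 4 voted in favor. Not satisfied.

Invalid — vote requirement not satisfied.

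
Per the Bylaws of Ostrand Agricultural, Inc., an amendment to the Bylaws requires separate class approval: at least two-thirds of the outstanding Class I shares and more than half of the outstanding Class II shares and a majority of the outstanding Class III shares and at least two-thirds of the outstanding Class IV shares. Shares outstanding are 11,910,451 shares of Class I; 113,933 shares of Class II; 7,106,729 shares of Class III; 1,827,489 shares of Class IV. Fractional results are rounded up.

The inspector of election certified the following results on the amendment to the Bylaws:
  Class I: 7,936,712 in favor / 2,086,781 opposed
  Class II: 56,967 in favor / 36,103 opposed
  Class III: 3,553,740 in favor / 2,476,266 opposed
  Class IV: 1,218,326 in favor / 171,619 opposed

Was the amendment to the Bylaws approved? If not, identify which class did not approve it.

Class I: 2/3 of 11910451 = 7940300.67, rounded up to 7940301; 7,940,301 required, 7,936,712 in favor — not approved.
Class II: a majority of 113933 is 56967; 56,967 required, 56,967 in favor — approved.
Class III: a majority of 7106729 is 3553365; 3,553,365 required, 3,553,740 in favor — approved.
Class IV: 2/3 of 1827489 = 1218326; 1,218,326 required, 1,218,326 in favor — approved.

Not approved — the Class I shares did not give the required vote.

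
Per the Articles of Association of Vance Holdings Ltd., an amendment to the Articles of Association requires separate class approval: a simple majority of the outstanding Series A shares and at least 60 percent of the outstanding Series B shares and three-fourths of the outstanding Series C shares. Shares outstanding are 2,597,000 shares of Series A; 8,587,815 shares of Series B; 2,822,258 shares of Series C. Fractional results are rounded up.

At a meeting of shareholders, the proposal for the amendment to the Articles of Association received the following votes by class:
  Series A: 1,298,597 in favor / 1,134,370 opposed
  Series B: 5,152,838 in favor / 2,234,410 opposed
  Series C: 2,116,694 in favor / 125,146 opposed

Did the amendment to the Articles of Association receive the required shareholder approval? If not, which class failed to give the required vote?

Series A: a majority of 2597000 is 1298501; 1,298,501 required, 1,298,597 in favor — approved.
Series B: 3/5 of 8587815 = 5152689; 5,152,689 required, 5,152,838 in favor — approved.
Series C: 3/4 of 2822258 = 2116693.50, rounded up to 2116694; 2,116,694 required, 2,116,694 in favor — approved.

Approved — every class gave the required vote.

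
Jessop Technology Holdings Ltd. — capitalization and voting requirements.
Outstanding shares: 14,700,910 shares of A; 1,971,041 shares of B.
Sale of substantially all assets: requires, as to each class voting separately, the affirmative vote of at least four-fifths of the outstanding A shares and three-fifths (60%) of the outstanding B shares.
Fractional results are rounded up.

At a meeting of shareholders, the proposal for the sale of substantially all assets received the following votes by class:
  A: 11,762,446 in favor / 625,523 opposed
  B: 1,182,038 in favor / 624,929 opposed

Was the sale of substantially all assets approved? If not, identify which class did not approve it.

A: 4/5 of 14700910 = 11760728; 11,760,728 required, 11,762,446 in favor — approved.
B: 3/5 of 1971041 = 1182624.60, rounded up to 1182625; 1,182,625 required, 1,182,038 in favor — not approved.

Not approved — the B shares did not give the required vote.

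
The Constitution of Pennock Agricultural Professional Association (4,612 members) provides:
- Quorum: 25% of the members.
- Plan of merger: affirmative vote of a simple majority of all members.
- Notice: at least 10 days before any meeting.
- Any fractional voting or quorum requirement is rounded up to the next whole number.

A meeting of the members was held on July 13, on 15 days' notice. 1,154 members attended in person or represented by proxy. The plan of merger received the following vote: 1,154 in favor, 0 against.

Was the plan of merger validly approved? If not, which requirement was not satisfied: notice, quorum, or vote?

Invalid — vote requirement not satisfied.

Notice: 15 days given; 10 required. Satisfied.
Quorum: 25% of 4,612 = 1,153; 1,154 present. Satisfied.
Vote: requires a majority of all members (4,612); a majority of 4612 is 2307, so 2,307 needed; 1,154 in favor. Not satisfied.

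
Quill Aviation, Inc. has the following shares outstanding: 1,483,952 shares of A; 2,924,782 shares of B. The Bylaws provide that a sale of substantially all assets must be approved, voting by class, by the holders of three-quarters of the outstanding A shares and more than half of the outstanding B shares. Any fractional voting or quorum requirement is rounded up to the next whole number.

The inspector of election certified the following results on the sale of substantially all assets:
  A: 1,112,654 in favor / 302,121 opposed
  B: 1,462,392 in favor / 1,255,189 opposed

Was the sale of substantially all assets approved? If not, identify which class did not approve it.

A: 3/4 of 1483952 = 1112964; 1,112,964 required, 1,112,654 in favor — not approved.
B: a majority of 2924782 is 1462392; 1,462,392 required, 1,462,392 in favor — approved.

Not approved — the A shares did not give the required vote.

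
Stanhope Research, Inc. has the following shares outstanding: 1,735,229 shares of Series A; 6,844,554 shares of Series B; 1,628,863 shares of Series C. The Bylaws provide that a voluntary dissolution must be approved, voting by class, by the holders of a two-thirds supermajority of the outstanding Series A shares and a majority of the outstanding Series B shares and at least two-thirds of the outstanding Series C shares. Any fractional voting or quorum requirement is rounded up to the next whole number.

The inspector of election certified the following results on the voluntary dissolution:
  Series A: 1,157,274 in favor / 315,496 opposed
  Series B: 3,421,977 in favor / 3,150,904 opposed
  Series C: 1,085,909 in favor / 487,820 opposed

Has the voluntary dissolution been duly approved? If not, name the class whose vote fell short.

Series A: 2/3 of 1735229 = 1156819.33, rounded up to 1156820; 1,156,820 required, 1,157,274 in favor — approved.
Series B: a majority of 6844554 is 3422278; 3,422,278 required, 3,421,977 in favor — not approved.
Series C: 2/3 of 1628863 = 1085908.67, rounded up to 1085909; 1,085,909 required, 1,085,909 in favor — approved.

Not approved — the Series B shares did not give the required vote.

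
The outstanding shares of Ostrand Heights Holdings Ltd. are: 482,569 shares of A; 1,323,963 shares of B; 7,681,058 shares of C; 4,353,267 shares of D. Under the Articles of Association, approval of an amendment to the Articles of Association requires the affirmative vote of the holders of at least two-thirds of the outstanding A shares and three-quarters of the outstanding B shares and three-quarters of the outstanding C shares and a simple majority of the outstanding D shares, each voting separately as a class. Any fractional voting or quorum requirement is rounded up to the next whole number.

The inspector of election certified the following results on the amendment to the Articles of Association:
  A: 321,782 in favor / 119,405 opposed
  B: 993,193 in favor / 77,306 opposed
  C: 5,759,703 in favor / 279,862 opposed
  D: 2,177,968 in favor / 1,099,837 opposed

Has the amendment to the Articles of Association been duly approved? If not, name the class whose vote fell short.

A: 2/3 of 482569 = 321712.67, rounded up to 321713; 321,713 required, 321,782 in favor — approved.
B: 3/4 of 1323963 = 992972.25, rounded up to 992973; 992,973 required, 993,193 in favor — approved.
C: 3/4 of 7681058 = 5760793.50, rounded up to 5760794; 5,760,794 required, 5,759,703 in favor — not approved.
D: a majority of 4353267 is 2176634; 2,176,634 required, 2,177,968 in favor — approved.

Not approved — the C shares did not give the required vote.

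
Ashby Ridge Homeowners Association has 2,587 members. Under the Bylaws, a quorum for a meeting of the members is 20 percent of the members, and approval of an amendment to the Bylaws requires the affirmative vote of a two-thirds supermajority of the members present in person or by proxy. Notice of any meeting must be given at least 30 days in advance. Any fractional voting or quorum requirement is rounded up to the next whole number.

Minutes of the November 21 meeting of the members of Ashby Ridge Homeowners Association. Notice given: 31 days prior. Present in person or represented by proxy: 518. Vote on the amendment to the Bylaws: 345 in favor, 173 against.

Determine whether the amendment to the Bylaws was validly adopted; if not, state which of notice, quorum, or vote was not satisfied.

Invalid — vote requirement not satisfied.

Notice: 31 days given; 30 required. Satisfied.
Quorum: 20% of 2,587 = 517.40, rounded up to 518; 518 present. Satisfied.
Vote: requires two-thirds of those present (518); 2/3 of 518 = 345.33, rounded up to 346, so 346 needed; 345 in favor. Not satisfied.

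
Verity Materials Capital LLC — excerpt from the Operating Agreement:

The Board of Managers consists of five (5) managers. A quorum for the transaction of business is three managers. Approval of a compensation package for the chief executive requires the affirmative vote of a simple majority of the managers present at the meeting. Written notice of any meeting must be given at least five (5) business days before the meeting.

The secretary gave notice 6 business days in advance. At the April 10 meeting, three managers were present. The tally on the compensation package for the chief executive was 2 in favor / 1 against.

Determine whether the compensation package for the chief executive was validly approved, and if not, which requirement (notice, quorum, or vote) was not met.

Notice: 6 business days given; 5 required (6 ≥ 5). Satisfied.
Quorum: 3 present; quorum is 3. Satisfied.
Vote: the compensation package for the chief executive requires a majority of the managers present (3). A majority of 3 is 2, so 2 affirmative votes are needed; 2 voted in favor. Satisfied.

Valid — all requirements satisfied.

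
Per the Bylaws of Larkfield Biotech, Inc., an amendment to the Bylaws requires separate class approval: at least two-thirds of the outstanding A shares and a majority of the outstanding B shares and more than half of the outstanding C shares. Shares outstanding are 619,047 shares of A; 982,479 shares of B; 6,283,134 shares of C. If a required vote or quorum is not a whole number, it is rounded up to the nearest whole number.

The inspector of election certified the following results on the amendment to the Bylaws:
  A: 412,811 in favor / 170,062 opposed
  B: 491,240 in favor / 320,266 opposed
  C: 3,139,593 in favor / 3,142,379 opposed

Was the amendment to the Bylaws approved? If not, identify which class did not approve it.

A: 2/3 of 619047 = 412698; 412,698 required, 412,811 in favor — approved.
B: a majority of 982479 is 491240; 491,240 required, 491,240 in favor — approved.
C: a majority of 6283134 is 3141568; 3,141,568 required, 3,139,593 in favor — not approved.

Not approved — the C shares did not give the required vote.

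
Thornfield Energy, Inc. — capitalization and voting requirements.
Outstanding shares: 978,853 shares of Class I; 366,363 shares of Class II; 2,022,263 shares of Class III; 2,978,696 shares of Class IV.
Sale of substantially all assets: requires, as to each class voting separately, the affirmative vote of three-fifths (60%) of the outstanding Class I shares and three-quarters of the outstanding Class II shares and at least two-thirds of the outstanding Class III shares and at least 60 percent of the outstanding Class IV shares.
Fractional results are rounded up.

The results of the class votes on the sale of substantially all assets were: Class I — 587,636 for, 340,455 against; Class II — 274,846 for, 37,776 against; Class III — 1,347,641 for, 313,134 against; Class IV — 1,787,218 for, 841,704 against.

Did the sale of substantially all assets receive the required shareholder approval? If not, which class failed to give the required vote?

Class I: 3/5 of 978853 = 587311.80, rounded up to 587312; 587,312 required, 587,636 in favor — approved.
Class II: 3/4 of 366363 = 274772.25, rounded up to 274773; 274,773 required, 274,846 in favor — approved.
Class III: 2/3 of 2022263 = 1348175.33, rounded up to 1348176; 1,348,176 required, 1,347,641 in favor — not approved.
Class IV: 3/5 of 2978696 = 1787217.60, rounded up to 1787218; 1,787,218 required, 1,787,218 in favor — approved.

Not approved — the Class III shares did not give the required vote.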